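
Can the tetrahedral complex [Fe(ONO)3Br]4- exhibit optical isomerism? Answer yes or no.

no

All four vertices of a tetrahedron are equivalent and mutually adjacent, so cis/trans isomerism cannot arise.
Only one geometric arrangement is possible.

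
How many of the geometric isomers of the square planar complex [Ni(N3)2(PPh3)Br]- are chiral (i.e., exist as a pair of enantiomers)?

Working through the distinct placements yields 2 geometric isomers: N3 cis; N3 trans.
Each arrangement has an internal mirror plane or centre of symmetry, so none is chiral.

0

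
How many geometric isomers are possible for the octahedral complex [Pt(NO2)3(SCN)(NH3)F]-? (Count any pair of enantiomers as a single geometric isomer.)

An octahedron has six vertices in three trans pairs; every non-trans pair is cis.
The distinct arrangements are (4 in all): NO2 mer (3 arrangements); NO2 fac (chiral).

4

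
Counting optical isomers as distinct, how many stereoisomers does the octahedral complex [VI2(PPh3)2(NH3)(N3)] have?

The six octahedral sites form three mutually perpendicular trans pairs.
Working through the distinct placements yields 6 geometric isomers: I trans, PPh3 trans; I trans, PPh3 cis; I cis, PPh3 trans; I cis, PPh3 cis (3 arrangements, 2 chiral).
Of these, 2 lack any improper symmetry element and so occur as enantiomeric pairs, giving 6 + 2 = 8 stereoisomers in total.

8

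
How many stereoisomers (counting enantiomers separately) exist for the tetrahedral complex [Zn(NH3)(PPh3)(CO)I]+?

2

In a tetrahedral complex all four positions are equivalent and every pair of ligands is adjacent — there is no cis/trans distinction.
Only one geometric arrangement is possible; it has no improper symmetry element, so it exists as a pair of enantiomers (2 stereoisomers).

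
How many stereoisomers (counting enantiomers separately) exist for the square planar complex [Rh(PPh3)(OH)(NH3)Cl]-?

A square has two trans pairs of vertices; adjacent vertices are cis.
Systematic placement gives 3 geometric isomers: (Cl/OH trans, NH3/PPh3 trans); (Cl/PPh3 trans, NH3/OH trans); (Cl/NH3 trans, OH/PPh3 trans).
Each arrangement has an internal mirror plane or centre of symmetry, so none is chiral.

3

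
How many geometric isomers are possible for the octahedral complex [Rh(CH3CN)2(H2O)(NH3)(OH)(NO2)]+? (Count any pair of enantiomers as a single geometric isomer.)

9

In an octahedral complex each vertex has one trans partner and four cis neighbours.
Systematic enumeration (placing each ligand type in turn and discarding arrangements equivalent by rotation or reflection) gives 9 geometric isomers.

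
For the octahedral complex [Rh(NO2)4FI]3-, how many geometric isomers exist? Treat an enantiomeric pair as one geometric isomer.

An octahedron has six vertices in three trans pairs; every non-trans pair is cis.
There are 2 geometric isomers: F and I mutually trans; F and I mutually cis.

2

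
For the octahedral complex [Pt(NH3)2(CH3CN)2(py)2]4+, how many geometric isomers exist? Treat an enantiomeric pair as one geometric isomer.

In an octahedral complex each vertex has one trans partner and four cis neighbours.
Systematic placement gives 5 geometric isomers: NH3 trans, CH3CN trans, py trans; NH3 cis, CH3CN trans, py cis; NH3 cis, CH3CN cis, py trans; NH3 cis, CH3CN cis, py cis (chiral); NH3 trans, CH3CN cis, py cis.

5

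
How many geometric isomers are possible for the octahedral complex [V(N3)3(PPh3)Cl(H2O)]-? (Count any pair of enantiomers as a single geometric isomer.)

The six octahedral sites form three mutually perpendicular trans pairs.
Systematic placement gives 4 geometric isomers: N3 mer (3 arrangements); N3 fac (chiral).

4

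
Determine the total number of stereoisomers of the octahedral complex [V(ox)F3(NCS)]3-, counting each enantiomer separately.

In an octahedral complex each vertex has one trans partner and four cis neighbours.
Each ox is bidentate and must span two cis positions.
Systematic placement gives 2 geometric isomers: F mer; F fac.
Each arrangement has an internal mirror plane or centre of symmetry, so none is chiral.

2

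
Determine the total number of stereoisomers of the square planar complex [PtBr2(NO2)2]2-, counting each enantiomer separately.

2

In a square planar complex each vertex has one trans partner and two cis neighbours.
Systematic placement gives 2 geometric isomers: Br cis; Br trans.
Each arrangement has an internal mirror plane or centre of symmetry, so none is chiral.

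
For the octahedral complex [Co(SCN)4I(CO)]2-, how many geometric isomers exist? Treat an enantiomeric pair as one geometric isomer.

The six octahedral sites form three mutually perpendicular trans pairs.
Working through the distinct placements yields 2 geometric isomers: I and CO mutually trans; I and CO mutually cis.

2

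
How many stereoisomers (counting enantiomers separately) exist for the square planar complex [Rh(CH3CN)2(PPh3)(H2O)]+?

Systematic placement gives 2 geometric isomers: CH3CN cis; CH3CN trans.
Each arrangement has an internal mirror plane or centre of symmetry, so none is chiral.

2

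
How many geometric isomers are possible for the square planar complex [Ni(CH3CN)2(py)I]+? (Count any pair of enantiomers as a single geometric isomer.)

2

In a square planar complex each vertex has one trans partner and two cis neighbours.
Working through the distinct placements yields 2 geometric isomers: CH3CN cis; CH3CN trans.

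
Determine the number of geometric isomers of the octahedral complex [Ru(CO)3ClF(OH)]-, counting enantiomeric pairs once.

In an octahedral complex each vertex has one trans partner and four cis neighbours.
Working through the distinct placements yields 4 geometric isomers: CO mer (3 arrangements); CO fac (chiral).

4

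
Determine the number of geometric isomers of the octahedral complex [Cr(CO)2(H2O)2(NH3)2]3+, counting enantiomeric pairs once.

The six octahedral sites form three mutually perpendicular trans pairs.
Systematic placement gives 5 geometric isomers: CO trans, H2O trans, NH3 trans; CO trans, H2O cis, NH3 cis; CO cis, H2O cis, NH3 trans; CO cis, H2O cis, NH3 cis (chiral); CO cis, H2O trans, NH3 cis.

5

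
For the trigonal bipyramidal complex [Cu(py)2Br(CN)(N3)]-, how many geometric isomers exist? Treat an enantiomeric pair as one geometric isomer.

7

In a trigonal bipyramid the two axial positions differ from the three equatorial ones.
Systematic enumeration (placing each ligand type in turn and discarding arrangements equivalent by rotation or reflection) gives 7 geometric isomers.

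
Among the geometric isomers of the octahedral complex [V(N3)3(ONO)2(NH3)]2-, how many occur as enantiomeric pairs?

0

In an octahedral complex each vertex has one trans partner and four cis neighbours.
There are 3 geometric isomers: N3 mer, ONO trans; N3 mer, ONO cis; N3 fac, ONO cis.
Each arrangement has an internal mirror plane or centre of symmetry, so none is chiral.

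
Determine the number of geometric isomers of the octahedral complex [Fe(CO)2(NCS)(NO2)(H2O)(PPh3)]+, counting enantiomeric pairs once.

9

Systematic enumeration (placing each ligand type in turn and discarding arrangements equivalent by rotation or reflection) gives 9 geometric isomers.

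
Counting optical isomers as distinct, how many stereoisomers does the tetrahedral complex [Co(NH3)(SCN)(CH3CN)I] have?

Only one geometric arrangement is possible; it has no improper symmetry element, so it exists as a pair of enantiomers (2 stereoisomers).

2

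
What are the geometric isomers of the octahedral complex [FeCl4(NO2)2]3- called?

cis and trans

In an octahedral complex each vertex has one trans partner and four cis neighbours.
The distinct arrangements are (2 in all): NO2 trans; NO2 cis.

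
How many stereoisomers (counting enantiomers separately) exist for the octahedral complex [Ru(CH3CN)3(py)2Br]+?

3

In an octahedral complex each vertex has one trans partner and four cis neighbours.
The distinct arrangements are (3 in all): CH3CN mer, py trans; CH3CN fac, py cis; CH3CN mer, py cis.
Each arrangement has an internal mirror plane or centre of symmetry, so none is chiral.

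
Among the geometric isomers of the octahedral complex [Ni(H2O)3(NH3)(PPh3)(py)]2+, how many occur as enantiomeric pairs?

1

An octahedron has six vertices in three trans pairs; every non-trans pair is cis.
There are 4 geometric isomers: H2O mer (3 arrangements); H2O fac (chiral).
One of these lacks any improper symmetry element and so occurs as an enantiomeric pair, giving 4 + 1 = 5 stereoisomers in total.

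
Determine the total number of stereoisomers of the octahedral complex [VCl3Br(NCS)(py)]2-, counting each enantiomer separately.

The six octahedral sites form three mutually perpendicular trans pairs.
Systematic placement gives 4 geometric isomers: Cl mer (3 arrangements); Cl fac (chiral).
One of these lacks any improper symmetry element and so occurs as an enantiomeric pair, giving 4 + 1 = 5 stereoisomers in total.

5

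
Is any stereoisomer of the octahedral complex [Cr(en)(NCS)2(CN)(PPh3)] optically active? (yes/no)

The six octahedral sites form three mutually perpendicular trans pairs.
Each en is bidentate and must span two cis positions.
Working through the distinct placements yields 4 geometric isomers: NCS cis (3 arrangements, 2 chiral); NCS trans.
Of these, 2 lack any improper symmetry element and so occur as enantiomeric pairs, giving 4 + 2 = 6 stereoisomers in total.

yes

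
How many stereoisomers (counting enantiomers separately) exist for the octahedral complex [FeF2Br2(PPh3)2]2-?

The six octahedral sites form three mutually perpendicular trans pairs.
There are 5 geometric isomers: F trans, Br trans, PPh3 trans; F cis, Br trans, PPh3 cis; F cis, Br cis, PPh3 trans; F cis, Br cis, PPh3 cis (chiral); F trans, Br cis, PPh3 cis.
One of these lacks any improper symmetry element and so occurs as an enantiomeric pair, giving 5 + 1 = 6 stereoisomers in total.

6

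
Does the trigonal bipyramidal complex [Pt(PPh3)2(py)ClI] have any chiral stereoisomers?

A trigonal bipyramid has two axial and three equatorial sites, which are chemically inequivalent.
Systematic enumeration (placing each ligand type in turn and discarding arrangements equivalent by rotation or reflection) gives 7 geometric isomers.
Of these, 3 lack any improper symmetry element and so occur as enantiomeric pairs, giving 7 + 3 = 10 stereoisomers in total.

yes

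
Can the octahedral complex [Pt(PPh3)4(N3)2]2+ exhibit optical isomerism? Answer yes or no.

The six octahedral sites form three mutually perpendicular trans pairs.
Working through the distinct placements yields 2 geometric isomers: N3 trans; N3 cis.
Each arrangement has an internal mirror plane or centre of symmetry, so none is chiral.

no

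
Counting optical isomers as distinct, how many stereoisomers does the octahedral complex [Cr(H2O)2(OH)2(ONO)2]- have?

6

In an octahedral complex each vertex has one trans partner and four cis neighbours.
There are 5 geometric isomers: H2O trans, OH trans, ONO trans; H2O trans, OH cis, ONO cis; H2O cis, OH cis, ONO trans; H2O cis, OH cis, ONO cis (chiral); H2O cis, OH trans, ONO cis.
One of these lacks any improper symmetry element and so occurs as an enantiomeric pair, giving 5 + 1 = 6 stereoisomers in total.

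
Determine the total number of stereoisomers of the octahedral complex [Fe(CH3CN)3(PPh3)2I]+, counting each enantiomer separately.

The six octahedral sites form three mutually perpendicular trans pairs.
Working through the distinct placements yields 3 geometric isomers: CH3CN mer, PPh3 trans; CH3CN mer, PPh3 cis; CH3CN fac, PPh3 cis.
Each arrangement has an internal mirror plane or centre of symmetry, so none is chiral.

3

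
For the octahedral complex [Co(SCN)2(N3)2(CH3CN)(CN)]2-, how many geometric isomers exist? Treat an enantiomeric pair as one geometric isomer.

6

The six octahedral sites form three mutually perpendicular trans pairs.
Systematic placement gives 6 geometric isomers: SCN trans, N3 trans; SCN cis, N3 cis (3 arrangements, 2 chiral); SCN trans, N3 cis; SCN cis, N3 trans.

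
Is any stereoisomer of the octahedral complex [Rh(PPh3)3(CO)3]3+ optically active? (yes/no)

In an octahedral complex each vertex has one trans partner and four cis neighbours.
There are 2 geometric isomers: PPh3 mer; PPh3 fac.
Each arrangement has an internal mirror plane or centre of symmetry, so none is chiral.

no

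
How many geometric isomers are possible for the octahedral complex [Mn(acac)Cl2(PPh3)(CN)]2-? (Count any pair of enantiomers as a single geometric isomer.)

An octahedron has six vertices in three trans pairs; every non-trans pair is cis.
Each acac is bidentate and must span two cis positions.
Systematic placement gives 4 geometric isomers: Cl cis (3 arrangements, 2 chiral); Cl trans.

4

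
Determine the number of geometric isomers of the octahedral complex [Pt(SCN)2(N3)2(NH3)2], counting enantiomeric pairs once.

An octahedron has six vertices in three trans pairs; every non-trans pair is cis.
Working through the distinct placements yields 5 geometric isomers: SCN trans, N3 trans, NH3 trans; SCN cis, N3 trans, NH3 cis; SCN trans, N3 cis, NH3 cis; SCN cis, N3 cis, NH3 cis (chiral); SCN cis, N3 cis, NH3 trans.

5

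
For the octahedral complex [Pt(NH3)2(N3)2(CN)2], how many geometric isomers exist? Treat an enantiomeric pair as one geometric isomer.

An octahedron has six vertices in three trans pairs; every non-trans pair is cis.
Systematic placement gives 5 geometric isomers: NH3 trans, N3 trans, CN trans; NH3 cis, N3 cis, CN trans; NH3 trans, N3 cis, CN cis; NH3 cis, N3 cis, CN cis (chiral); NH3 cis, N3 trans, CN cis.

5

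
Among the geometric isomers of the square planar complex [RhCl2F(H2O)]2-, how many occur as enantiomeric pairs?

A square has two trans pairs of vertices; adjacent vertices are cis.
Systematic placement gives 2 geometric isomers: Cl cis; Cl trans.
Each arrangement has an internal mirror plane or centre of symmetry, so none is chiral.

0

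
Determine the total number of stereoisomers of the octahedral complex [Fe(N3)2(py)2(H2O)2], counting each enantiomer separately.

The distinct arrangements are (5 in all): N3 trans, py trans, H2O trans; N3 cis, py cis, H2O trans; N3 cis, py trans, H2O cis; N3 cis, py cis, H2O cis (chiral); N3 trans, py cis, H2O cis.
One of these lacks any improper symmetry element and so occurs as an enantiomeric pair, giving 5 + 1 = 6 stereoisomers in total.

6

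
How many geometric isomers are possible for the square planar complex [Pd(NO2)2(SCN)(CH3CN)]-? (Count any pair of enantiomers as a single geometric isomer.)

2

There are 2 geometric isomers: NO2 cis; NO2 trans.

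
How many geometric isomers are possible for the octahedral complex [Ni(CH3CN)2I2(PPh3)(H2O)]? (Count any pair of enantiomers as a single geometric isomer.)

In an octahedral complex each vertex has one trans partner and four cis neighbours.
Systematic placement gives 6 geometric isomers: CH3CN trans, I cis; CH3CN trans, I trans; CH3CN cis, I cis (3 arrangements, 2 chiral); CH3CN cis, I trans.

6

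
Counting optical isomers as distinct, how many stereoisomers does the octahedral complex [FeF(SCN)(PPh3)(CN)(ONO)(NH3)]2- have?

Exhaustive case analysis gives 15 geometric isomers.
Of these, 15 lack any improper symmetry element and so occur as enantiomeric pairs, giving 15 + 15 = 30 stereoisomers in total.

30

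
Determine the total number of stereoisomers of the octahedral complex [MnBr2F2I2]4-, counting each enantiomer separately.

The six octahedral sites form three mutually perpendicular trans pairs.
Systematic placement gives 5 geometric isomers: Br trans, F trans, I trans; Br trans, F cis, I cis; Br cis, F cis, I trans; Br cis, F cis, I cis (chiral); Br cis, F trans, I cis.
One of these lacks any improper symmetry element and so occurs as an enantiomeric pair, giving 5 + 1 = 6 stereoisomers in total.

6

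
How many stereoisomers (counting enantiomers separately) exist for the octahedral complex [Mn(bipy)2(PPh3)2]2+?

Each bipy is bidentate and must span two cis positions.
Systematic placement gives 2 geometric isomers: PPh3 trans; PPh3 cis (chiral).
One of these lacks any improper symmetry element and so occurs as an enantiomeric pair, giving 2 + 1 = 3 stereoisomers in total.

3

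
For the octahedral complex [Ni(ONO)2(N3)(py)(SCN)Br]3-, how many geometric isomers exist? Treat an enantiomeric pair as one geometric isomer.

In an octahedral complex each vertex has one trans partner and four cis neighbours.
Placing the ligands in turn and identifying arrangements related by rotation or reflection leaves 9 distinct geometric isomers.

9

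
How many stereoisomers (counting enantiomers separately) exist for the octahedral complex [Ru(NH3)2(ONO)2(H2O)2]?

6

An octahedron has six vertices in three trans pairs; every non-trans pair is cis.
The distinct arrangements are (5 in all): NH3 trans, ONO trans, H2O trans; NH3 cis, ONO cis, H2O trans; NH3 cis, ONO trans, H2O cis; NH3 cis, ONO cis, H2O cis (chiral); NH3 trans, ONO cis, H2O cis.
One of these lacks any improper symmetry element and so occurs as an enantiomeric pair, giving 5 + 1 = 6 stereoisomers in total.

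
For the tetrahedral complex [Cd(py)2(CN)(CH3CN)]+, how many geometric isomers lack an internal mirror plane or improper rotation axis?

0

In a tetrahedral complex all four positions are equivalent and every pair of ligands is adjacent — there is no cis/trans distinction.
Only one geometric arrangement is possible.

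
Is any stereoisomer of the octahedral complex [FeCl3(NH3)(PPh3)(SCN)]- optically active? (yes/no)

yes

An octahedron has six vertices in three trans pairs; every non-trans pair is cis.
The distinct arrangements are (4 in all): Cl mer (3 arrangements); Cl fac (chiral).
One of these lacks any improper symmetry element and so occurs as an enantiomeric pair, giving 4 + 1 = 5 stereoisomers in total.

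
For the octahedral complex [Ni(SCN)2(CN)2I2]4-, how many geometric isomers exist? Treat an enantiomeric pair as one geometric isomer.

In an octahedral complex each vertex has one trans partner and four cis neighbours.
Working through the distinct placements yields 5 geometric isomers: SCN trans, CN trans, I trans; SCN cis, CN trans, I cis; SCN trans, CN cis, I cis; SCN cis, CN cis, I cis (chiral); SCN cis, CN cis, I trans.

5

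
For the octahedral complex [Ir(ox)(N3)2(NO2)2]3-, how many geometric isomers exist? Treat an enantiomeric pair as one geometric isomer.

3

In an octahedral complex each vertex has one trans partner and four cis neighbours.
Each ox is bidentate and must span two cis positions.
Working through the distinct placements yields 3 geometric isomers: N3 trans, NO2 cis; N3 cis, NO2 cis (chiral); N3 cis, NO2 trans.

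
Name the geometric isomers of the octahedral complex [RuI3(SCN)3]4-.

The six octahedral sites form three mutually perpendicular trans pairs.
The distinct arrangements are (2 in all): I mer; I fac.

fac and mer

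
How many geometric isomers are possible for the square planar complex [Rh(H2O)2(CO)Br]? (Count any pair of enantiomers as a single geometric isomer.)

In a square planar complex each vertex has one trans partner and two cis neighbours.
Systematic placement gives 2 geometric isomers: H2O cis; H2O trans.

2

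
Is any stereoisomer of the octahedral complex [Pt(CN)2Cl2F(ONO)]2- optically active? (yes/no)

yes

The six octahedral sites form three mutually perpendicular trans pairs.
There are 6 geometric isomers: CN trans, Cl trans; CN trans, Cl cis; CN cis, Cl cis (3 arrangements, 2 chiral); CN cis, Cl trans.
Of these, 2 lack any improper symmetry element and so occur as enantiomeric pairs, giving 6 + 2 = 8 stereoisomers in total.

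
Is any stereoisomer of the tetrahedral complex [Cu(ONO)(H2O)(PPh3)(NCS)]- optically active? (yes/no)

yes

In a tetrahedral complex all four positions are equivalent and every pair of ligands is adjacent — there is no cis/trans distinction.
Only one geometric arrangement is possible; it has no improper symmetry element, so it exists as a pair of enantiomers (2 stereoisomers).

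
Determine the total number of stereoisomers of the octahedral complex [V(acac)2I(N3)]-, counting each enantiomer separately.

3

In an octahedral complex each vertex has one trans partner and four cis neighbours.
Each acac is bidentate and must span two cis positions.
There are 2 geometric isomers: I and N3 mutually trans; I and N3 mutually cis (chiral).
One of these lacks any improper symmetry element and so occurs as an enantiomeric pair, giving 2 + 1 = 3 stereoisomers in total.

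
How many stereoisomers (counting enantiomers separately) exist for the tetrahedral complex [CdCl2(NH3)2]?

1

In a tetrahedral complex all four positions are equivalent and every pair of ligands is adjacent — there is no cis/trans distinction.
Only one geometric arrangement is possible.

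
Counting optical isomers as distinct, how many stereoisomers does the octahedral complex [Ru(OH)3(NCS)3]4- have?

An octahedron has six vertices in three trans pairs; every non-trans pair is cis.
The distinct arrangements are (2 in all): OH mer; OH fac.
Each arrangement has an internal mirror plane or centre of symmetry, so none is chiral.

2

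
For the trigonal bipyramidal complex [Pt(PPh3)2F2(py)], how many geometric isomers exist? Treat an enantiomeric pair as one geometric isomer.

5

A trigonal bipyramid has two axial and three equatorial sites, which are chemically inequivalent.
Exhaustive case analysis gives 5 geometric isomers.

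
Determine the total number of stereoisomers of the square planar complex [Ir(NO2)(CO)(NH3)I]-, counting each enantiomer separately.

In a square planar complex each vertex has one trans partner and two cis neighbours.
Systematic placement gives 3 geometric isomers: (CO/NH3 trans, I/NO2 trans); (CO/NO2 trans, I/NH3 trans); (CO/I trans, NH3/NO2 trans).
Each arrangement has an internal mirror plane or centre of symmetry, so none is chiral.

3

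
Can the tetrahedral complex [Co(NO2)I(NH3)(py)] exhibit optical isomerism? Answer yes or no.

yes

All four vertices of a tetrahedron are equivalent and mutually adjacent, so cis/trans isomerism cannot arise.
Only one geometric arrangement is possible; it has no improper symmetry element, so it exists as a pair of enantiomers (2 stereoisomers).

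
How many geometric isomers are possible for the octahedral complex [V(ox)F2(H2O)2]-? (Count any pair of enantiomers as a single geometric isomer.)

3

In an octahedral complex each vertex has one trans partner and four cis neighbours.
Each ox is bidentate and must span two cis positions.
The distinct arrangements are (3 in all): F trans, H2O cis; F cis, H2O cis (chiral); F cis, H2O trans.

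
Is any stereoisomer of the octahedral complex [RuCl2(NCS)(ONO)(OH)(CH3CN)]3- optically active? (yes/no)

yes

Exhaustive case analysis gives 9 geometric isomers.
Of these, 6 lack any improper symmetry element and so occur as enantiomeric pairs, giving 9 + 6 = 15 stereoisomers in total.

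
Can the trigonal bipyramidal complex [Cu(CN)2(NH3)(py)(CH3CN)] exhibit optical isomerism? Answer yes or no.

A trigonal bipyramid has two axial and three equatorial sites, which are chemically inequivalent.
Systematic enumeration (placing each ligand type in turn and discarding arrangements equivalent by rotation or reflection) gives 7 geometric isomers.
Of these, 3 lack any improper symmetry element and so occur as enantiomeric pairs, giving 7 + 3 = 10 stereoisomers in total.

yes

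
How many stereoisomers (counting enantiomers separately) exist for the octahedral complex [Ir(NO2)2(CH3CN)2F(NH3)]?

Systematic placement gives 6 geometric isomers: NO2 trans, CH3CN trans; NO2 cis, CH3CN trans; NO2 trans, CH3CN cis; NO2 cis, CH3CN cis (3 arrangements, 2 chiral).
Of these, 2 lack any improper symmetry element and so occur as enantiomeric pairs, giving 6 + 2 = 8 stereoisomers in total.

8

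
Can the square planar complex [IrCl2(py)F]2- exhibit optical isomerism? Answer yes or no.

A square has two trans pairs of vertices; adjacent vertices are cis.
Systematic placement gives 2 geometric isomers: Cl cis; Cl trans.
Each arrangement has an internal mirror plane or centre of symmetry, so none is chiral.

no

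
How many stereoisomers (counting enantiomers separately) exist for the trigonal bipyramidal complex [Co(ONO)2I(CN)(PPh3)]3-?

10

In a trigonal bipyramid the two axial positions differ from the three equatorial ones.
Exhaustive case analysis gives 7 geometric isomers.
Of these, 3 lack any improper symmetry element and so occur as enantiomeric pairs, giving 7 + 3 = 10 stereoisomers in total.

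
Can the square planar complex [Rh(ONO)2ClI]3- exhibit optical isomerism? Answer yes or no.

Systematic placement gives 2 geometric isomers: ONO cis; ONO trans.
Each arrangement has an internal mirror plane or centre of symmetry, so none is chiral.

no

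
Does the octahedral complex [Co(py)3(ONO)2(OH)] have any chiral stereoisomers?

An octahedron has six vertices in three trans pairs; every non-trans pair is cis.
Working through the distinct placements yields 3 geometric isomers: py mer, ONO cis; py mer, ONO trans; py fac, ONO cis.
Each arrangement has an internal mirror plane or centre of symmetry, so none is chiral.

no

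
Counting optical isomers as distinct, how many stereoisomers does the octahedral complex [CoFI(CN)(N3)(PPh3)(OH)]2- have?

30

In an octahedral complex each vertex has one trans partner and four cis neighbours.
Exhaustive case analysis gives 15 geometric isomers.
Of these, 15 lack any improper symmetry element and so occur as enantiomeric pairs, giving 15 + 15 = 30 stereoisomers in total.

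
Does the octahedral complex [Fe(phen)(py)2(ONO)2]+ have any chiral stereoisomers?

Each phen is bidentate and must span two cis positions.
Systematic placement gives 3 geometric isomers: py cis, ONO trans; py trans, ONO cis; py cis, ONO cis (chiral).
One of these lacks any improper symmetry element and so occurs as an enantiomeric pair, giving 3 + 1 = 4 stereoisomers in total.

yes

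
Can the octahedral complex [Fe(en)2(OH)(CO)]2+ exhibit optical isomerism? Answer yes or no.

yes

In an octahedral complex each vertex has one trans partner and four cis neighbours.
Each en is bidentate and must span two cis positions.
Systematic placement gives 2 geometric isomers: OH and CO mutually trans; OH and CO mutually cis (chiral).
One of these lacks any improper symmetry element and so occurs as an enantiomeric pair, giving 2 + 1 = 3 stereoisomers in total.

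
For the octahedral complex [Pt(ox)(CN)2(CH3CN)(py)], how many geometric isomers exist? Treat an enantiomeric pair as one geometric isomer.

Each ox is bidentate and must span two cis positions.
Systematic placement gives 4 geometric isomers: CN cis (3 arrangements, 2 chiral); CN trans.

4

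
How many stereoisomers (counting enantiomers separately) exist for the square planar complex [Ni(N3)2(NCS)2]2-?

2

There are 2 geometric isomers: N3 cis; N3 trans.
Each arrangement has an internal mirror plane or centre of symmetry, so none is chiral.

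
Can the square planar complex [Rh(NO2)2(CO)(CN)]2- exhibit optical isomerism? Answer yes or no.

In a square planar complex each vertex has one trans partner and two cis neighbours.
There are 2 geometric isomers: NO2 cis; NO2 trans.
Each arrangement has an internal mirror plane or centre of symmetry, so none is chiral.

no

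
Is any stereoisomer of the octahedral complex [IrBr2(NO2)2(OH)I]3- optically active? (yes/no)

In an octahedral complex each vertex has one trans partner and four cis neighbours.
The distinct arrangements are (6 in all): Br trans, NO2 cis; Br trans, NO2 trans; Br cis, NO2 cis (3 arrangements, 2 chiral); Br cis, NO2 trans.
Of these, 2 lack any improper symmetry element and so occur as enantiomeric pairs, giving 6 + 2 = 8 stereoisomers in total.

yes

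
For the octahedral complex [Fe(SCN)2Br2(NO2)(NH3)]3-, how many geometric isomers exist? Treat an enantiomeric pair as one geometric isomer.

6

In an octahedral complex each vertex has one trans partner and four cis neighbours.
There are 6 geometric isomers: SCN trans, Br trans; SCN cis, Br trans; SCN trans, Br cis; SCN cis, Br cis (3 arrangements, 2 chiral).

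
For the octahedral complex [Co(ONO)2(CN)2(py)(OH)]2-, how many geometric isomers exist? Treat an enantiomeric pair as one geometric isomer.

There are 6 geometric isomers: ONO cis, CN trans; ONO trans, CN trans; ONO cis, CN cis (3 arrangements, 2 chiral); ONO trans, CN cis.

6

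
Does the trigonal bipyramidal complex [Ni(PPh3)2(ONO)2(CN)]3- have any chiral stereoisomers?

A trigonal bipyramid has two axial and three equatorial sites, which are chemically inequivalent.
Systematic enumeration (placing each ligand type in turn and discarding arrangements equivalent by rotation or reflection) gives 5 geometric isomers.
One of these lacks any improper symmetry element and so occurs as an enantiomeric pair, giving 5 + 1 = 6 stereoisomers in total.

yes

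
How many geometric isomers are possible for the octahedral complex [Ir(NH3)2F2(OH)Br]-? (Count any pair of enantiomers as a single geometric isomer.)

6

In an octahedral complex each vertex has one trans partner and four cis neighbours.
Systematic placement gives 6 geometric isomers: NH3 cis, F cis (3 arrangements, 2 chiral); NH3 trans, F cis; NH3 cis, F trans; NH3 trans, F trans.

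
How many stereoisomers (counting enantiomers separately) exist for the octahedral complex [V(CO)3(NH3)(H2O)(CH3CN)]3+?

5

There are 4 geometric isomers: CO mer (3 arrangements); CO fac (chiral).
One of these lacks any improper symmetry element and so occurs as an enantiomeric pair, giving 4 + 1 = 5 stereoisomers in total.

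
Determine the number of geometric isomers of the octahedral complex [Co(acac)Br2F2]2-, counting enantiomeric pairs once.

Each acac is bidentate and must span two cis positions.
Working through the distinct placements yields 3 geometric isomers: Br trans, F cis; Br cis, F cis (chiral); Br cis, F trans.

3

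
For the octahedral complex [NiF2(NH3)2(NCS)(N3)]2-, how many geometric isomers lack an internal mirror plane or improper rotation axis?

An octahedron has six vertices in three trans pairs; every non-trans pair is cis.
Systematic placement gives 6 geometric isomers: F trans, NH3 trans; F trans, NH3 cis; F cis, NH3 trans; F cis, NH3 cis (3 arrangements, 2 chiral).
Of these, 2 lack any improper symmetry element and so occur as enantiomeric pairs, giving 6 + 2 = 8 stereoisomers in total.

2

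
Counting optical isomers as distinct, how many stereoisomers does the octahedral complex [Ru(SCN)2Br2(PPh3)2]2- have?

6

An octahedron has six vertices in three trans pairs; every non-trans pair is cis.
Systematic placement gives 5 geometric isomers: SCN trans, Br trans, PPh3 trans; SCN cis, Br trans, PPh3 cis; SCN trans, Br cis, PPh3 cis; SCN cis, Br cis, PPh3 cis (chiral); SCN cis, Br cis, PPh3 trans.
One of these lacks any improper symmetry element and so occurs as an enantiomeric pair, giving 5 + 1 = 6 stereoisomers in total.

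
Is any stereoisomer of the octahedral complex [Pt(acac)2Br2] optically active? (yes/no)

yes

The six octahedral sites form three mutually perpendicular trans pairs.
Each acac is bidentate and must span two cis positions.
There are 2 geometric isomers: Br trans; Br cis (chiral).
One of these lacks any improper symmetry element and so occurs as an enantiomeric pair, giving 2 + 1 = 3 stereoisomers in total.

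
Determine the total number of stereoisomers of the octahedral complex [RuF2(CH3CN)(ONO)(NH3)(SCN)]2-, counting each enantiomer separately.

An octahedron has six vertices in three trans pairs; every non-trans pair is cis.
Exhaustive case analysis gives 9 geometric isomers.
Of these, 6 lack any improper symmetry element and so occur as enantiomeric pairs, giving 9 + 6 = 15 stereoisomers in total.

15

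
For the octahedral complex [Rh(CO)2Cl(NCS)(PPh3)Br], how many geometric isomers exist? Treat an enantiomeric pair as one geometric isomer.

Placing the ligands in turn and identifying arrangements related by rotation or reflection leaves 9 distinct geometric isomers.

9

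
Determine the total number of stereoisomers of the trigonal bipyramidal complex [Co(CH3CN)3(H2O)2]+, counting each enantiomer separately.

In a trigonal bipyramid the two axial positions differ from the three equatorial ones.
There are 3 geometric isomers: H2O both equatorial; H2O one axial, one equatorial; H2O both axial.
Each arrangement has an internal mirror plane or centre of symmetry, so none is chiral.

3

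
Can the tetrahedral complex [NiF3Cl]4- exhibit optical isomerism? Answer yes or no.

no

All four vertices of a tetrahedron are equivalent and mutually adjacent, so cis/trans isomerism cannot arise.
Only one geometric arrangement is possible.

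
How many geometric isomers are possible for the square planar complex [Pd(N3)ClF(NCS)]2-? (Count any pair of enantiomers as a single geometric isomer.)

Working through the distinct placements yields 3 geometric isomers: (Cl/N3 trans, F/NCS trans); (Cl/NCS trans, F/N3 trans); (Cl/F trans, N3/NCS trans).

3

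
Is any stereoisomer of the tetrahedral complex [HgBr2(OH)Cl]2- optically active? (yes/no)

Only one geometric arrangement is possible.

no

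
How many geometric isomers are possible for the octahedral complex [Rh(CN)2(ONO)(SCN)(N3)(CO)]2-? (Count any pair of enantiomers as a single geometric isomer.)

9

Systematic enumeration (placing each ligand type in turn and discarding arrangements equivalent by rotation or reflection) gives 9 geometric isomers.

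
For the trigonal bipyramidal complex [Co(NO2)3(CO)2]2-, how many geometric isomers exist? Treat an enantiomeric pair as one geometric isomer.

There are 3 geometric isomers: CO both axial; CO one axial, one equatorial; CO both equatorial.

3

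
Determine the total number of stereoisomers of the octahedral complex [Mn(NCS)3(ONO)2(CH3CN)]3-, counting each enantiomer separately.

3

In an octahedral complex each vertex has one trans partner and four cis neighbours.
Systematic placement gives 3 geometric isomers: NCS mer, ONO trans; NCS fac, ONO cis; NCS mer, ONO cis.
Each arrangement has an internal mirror plane or centre of symmetry, so none is chiral.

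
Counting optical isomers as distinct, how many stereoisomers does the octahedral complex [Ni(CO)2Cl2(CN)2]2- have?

The distinct arrangements are (5 in all): CO trans, Cl trans, CN trans; CO cis, Cl cis, CN trans; CO cis, Cl trans, CN cis; CO cis, Cl cis, CN cis (chiral); CO trans, Cl cis, CN cis.
One of these lacks any improper symmetry element and so occurs as an enantiomeric pair, giving 5 + 1 = 6 stereoisomers in total.

6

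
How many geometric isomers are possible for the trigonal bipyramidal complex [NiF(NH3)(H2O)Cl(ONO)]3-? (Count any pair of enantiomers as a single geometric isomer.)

Placing the ligands in turn and identifying arrangements related by rotation or reflection leaves 10 distinct geometric isomers.

10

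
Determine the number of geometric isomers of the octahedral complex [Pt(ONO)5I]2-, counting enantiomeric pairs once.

1

The six octahedral sites form three mutually perpendicular trans pairs.
Only one geometric arrangement is possible.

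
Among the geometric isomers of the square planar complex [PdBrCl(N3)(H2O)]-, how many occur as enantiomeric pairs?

0

A square has two trans pairs of vertices; adjacent vertices are cis.
Working through the distinct placements yields 3 geometric isomers: (Br/H2O trans, Cl/N3 trans); (Br/N3 trans, Cl/H2O trans); (Br/Cl trans, H2O/N3 trans).
Each arrangement has an internal mirror plane or centre of symmetry, so none is chiral.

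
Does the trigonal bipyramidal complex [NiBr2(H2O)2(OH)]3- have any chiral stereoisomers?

yes

In a trigonal bipyramid the two axial positions differ from the three equatorial ones.
Placing the ligands in turn and identifying arrangements related by rotation or reflection leaves 5 distinct geometric isomers.
One of these lacks any improper symmetry element and so occurs as an enantiomeric pair, giving 5 + 1 = 6 stereoisomers in total.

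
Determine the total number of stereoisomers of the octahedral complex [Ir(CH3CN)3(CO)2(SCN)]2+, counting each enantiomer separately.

3

There are 3 geometric isomers: CH3CN mer, CO cis; CH3CN mer, CO trans; CH3CN fac, CO cis.
Each arrangement has an internal mirror plane or centre of symmetry, so none is chiral.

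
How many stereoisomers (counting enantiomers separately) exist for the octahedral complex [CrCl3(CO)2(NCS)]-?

There are 3 geometric isomers: Cl mer, CO trans; Cl fac, CO cis; Cl mer, CO cis.
Each arrangement has an internal mirror plane or centre of symmetry, so none is chiral.

3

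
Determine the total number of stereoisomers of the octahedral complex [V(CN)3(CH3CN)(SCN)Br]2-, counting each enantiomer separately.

Working through the distinct placements yields 4 geometric isomers: CN mer (3 arrangements); CN fac (chiral).
One of these lacks any improper symmetry element and so occurs as an enantiomeric pair, giving 4 + 1 = 5 stereoisomers in total.

5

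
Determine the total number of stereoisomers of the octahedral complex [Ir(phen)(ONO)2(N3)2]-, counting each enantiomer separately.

An octahedron has six vertices in three trans pairs; every non-trans pair is cis.
Each phen is bidentate and must span two cis positions.
Systematic placement gives 3 geometric isomers: ONO cis, N3 trans; ONO cis, N3 cis (chiral); ONO trans, N3 cis.
One of these lacks any improper symmetry element and so occurs as an enantiomeric pair, giving 3 + 1 = 4 stereoisomers in total.

4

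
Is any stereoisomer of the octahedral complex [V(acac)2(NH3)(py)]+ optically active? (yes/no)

The six octahedral sites form three mutually perpendicular trans pairs.
Each acac is bidentate and must span two cis positions.
There are 2 geometric isomers: NH3 and py mutually cis (chiral); NH3 and py mutually trans.
One of these lacks any improper symmetry element and so occurs as an enantiomeric pair, giving 2 + 1 = 3 stereoisomers in total.

yes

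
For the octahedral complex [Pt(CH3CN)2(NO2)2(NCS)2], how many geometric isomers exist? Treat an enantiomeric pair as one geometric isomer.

5

The six octahedral sites form three mutually perpendicular trans pairs.
Working through the distinct placements yields 5 geometric isomers: CH3CN trans, NO2 trans, NCS trans; CH3CN trans, NO2 cis, NCS cis; CH3CN cis, NO2 trans, NCS cis; CH3CN cis, NO2 cis, NCS cis (chiral); CH3CN cis, NO2 cis, NCS trans.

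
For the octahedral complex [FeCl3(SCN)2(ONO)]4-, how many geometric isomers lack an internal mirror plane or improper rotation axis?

0

An octahedron has six vertices in three trans pairs; every non-trans pair is cis.
The distinct arrangements are (3 in all): Cl mer, SCN trans; Cl mer, SCN cis; Cl fac, SCN cis.
Each arrangement has an internal mirror plane or centre of symmetry, so none is chiral.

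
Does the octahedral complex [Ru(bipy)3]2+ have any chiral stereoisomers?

yes

In an octahedral complex each vertex has one trans partner and four cis neighbours.
Each bipy is bidentate and must span two cis positions.
Only one geometric arrangement is possible; it has no improper symmetry element, so it exists as a pair of enantiomers (2 stereoisomers).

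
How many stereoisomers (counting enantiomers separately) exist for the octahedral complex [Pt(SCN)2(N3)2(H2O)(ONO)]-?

8

In an octahedral complex each vertex has one trans partner and four cis neighbours.
Working through the distinct placements yields 6 geometric isomers: SCN trans, N3 cis; SCN cis, N3 cis (3 arrangements, 2 chiral); SCN trans, N3 trans; SCN cis, N3 trans.
Of these, 2 lack any improper symmetry element and so occur as enantiomeric pairs, giving 6 + 2 = 8 stereoisomers in total.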